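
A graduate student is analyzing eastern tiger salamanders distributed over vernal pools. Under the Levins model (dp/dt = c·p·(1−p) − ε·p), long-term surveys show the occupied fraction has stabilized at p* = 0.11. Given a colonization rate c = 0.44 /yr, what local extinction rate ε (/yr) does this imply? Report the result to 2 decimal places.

0.39

At equilibrium c(1−p*) = ε.
ε = 0.44 × (1 − 0.11) = 0.44 × 0.8900 = 0.3916.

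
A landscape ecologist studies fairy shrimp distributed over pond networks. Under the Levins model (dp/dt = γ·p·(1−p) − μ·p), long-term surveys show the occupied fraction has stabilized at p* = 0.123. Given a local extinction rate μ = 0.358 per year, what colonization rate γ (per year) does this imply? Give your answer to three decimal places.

At equilibrium γ(1−p*) = μ, so γ = μ/(1−p*).
γ = 0.358/(1 − 0.123) = 0.358/0.8770 = 0.4082.

0.408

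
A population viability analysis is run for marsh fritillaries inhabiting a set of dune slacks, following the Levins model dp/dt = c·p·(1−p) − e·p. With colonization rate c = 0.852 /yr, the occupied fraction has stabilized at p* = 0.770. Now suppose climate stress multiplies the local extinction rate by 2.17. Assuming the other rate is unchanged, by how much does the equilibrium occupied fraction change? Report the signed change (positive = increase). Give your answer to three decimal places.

-0.269

Balance c(1−p*) = e gives e = 0.852×(1 − 0.77000) = 0.19596.
New p* = 1 − e/c = 1 − 0.42523/0.85200 = 0.50090.
Δp* = 0.50090 − 0.77000 = -0.26910.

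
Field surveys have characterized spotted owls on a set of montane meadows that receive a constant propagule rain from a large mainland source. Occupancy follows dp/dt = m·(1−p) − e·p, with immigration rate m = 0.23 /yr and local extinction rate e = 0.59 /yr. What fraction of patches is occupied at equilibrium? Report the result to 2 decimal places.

At equilibrium the propagule rain into empty patches balances local extinction: m(1−p*) = e·p*.
p* = m/(m+e) = 0.23/(0.23+0.59) = 0.23/0.8200 = 0.2805.

0.28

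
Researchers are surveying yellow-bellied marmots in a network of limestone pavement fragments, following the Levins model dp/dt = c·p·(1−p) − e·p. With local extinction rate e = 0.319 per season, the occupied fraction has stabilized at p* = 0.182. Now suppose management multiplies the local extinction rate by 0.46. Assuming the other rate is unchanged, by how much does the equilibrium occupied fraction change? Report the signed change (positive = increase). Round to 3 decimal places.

Balance c(1−p*) = e gives c = e/(1 − 0.18200) = 0.319/0.81800 = 0.38998.
New p* = 1 − e/c = 1 − 0.14674/0.38998 = 0.62372.
Δp* = 0.62372 − 0.18200 = +0.44172.

0.442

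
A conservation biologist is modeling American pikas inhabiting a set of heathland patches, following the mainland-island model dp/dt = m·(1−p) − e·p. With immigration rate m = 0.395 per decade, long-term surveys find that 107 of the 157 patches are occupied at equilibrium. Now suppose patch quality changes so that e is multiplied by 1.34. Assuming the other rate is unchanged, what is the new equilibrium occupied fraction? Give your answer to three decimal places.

Observed p* = 107/157 = 0.68153.
Balance m(1−p*) = e·p* gives e = m(1−p*)/p* = 0.395×0.31847/0.68153 = 0.18458.
New p* = m/(m+e) = 0.39500/(0.39500+0.24734) = 0.61494.

0.615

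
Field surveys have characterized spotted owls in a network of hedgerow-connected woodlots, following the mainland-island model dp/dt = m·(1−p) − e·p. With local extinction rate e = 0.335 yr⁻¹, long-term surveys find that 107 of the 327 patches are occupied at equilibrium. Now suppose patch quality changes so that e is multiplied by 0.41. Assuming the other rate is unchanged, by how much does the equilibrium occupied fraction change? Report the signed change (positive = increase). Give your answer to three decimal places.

0.215

Observed p* = 107/327 = 0.32722.
Balance m(1−p*) = e·p* gives m = e·p*/(1−p*) = 0.335×0.32722/0.67278 = 0.16293.
New p* = m/(m+e) = 0.16293/(0.16293+0.13735) = 0.54259.
Δp* = 0.54259 − 0.32722 = +0.21537.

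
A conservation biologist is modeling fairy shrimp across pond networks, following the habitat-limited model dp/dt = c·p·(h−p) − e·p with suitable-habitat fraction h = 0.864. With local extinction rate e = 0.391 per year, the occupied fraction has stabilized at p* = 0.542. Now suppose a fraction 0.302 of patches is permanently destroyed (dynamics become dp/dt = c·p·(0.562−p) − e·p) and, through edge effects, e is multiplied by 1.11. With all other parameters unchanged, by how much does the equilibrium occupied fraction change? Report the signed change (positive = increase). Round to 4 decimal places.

Balance c(h−p*) = e gives c = e/(0.864 − 0.54200) = 0.391/0.32200 = 1.21429.
New p* = 0.562 − e/c = 0.562 − 0.43401/1.21429 = 0.20458.
Δp* = 0.20458 − 0.54200 = -0.33742.

-0.3374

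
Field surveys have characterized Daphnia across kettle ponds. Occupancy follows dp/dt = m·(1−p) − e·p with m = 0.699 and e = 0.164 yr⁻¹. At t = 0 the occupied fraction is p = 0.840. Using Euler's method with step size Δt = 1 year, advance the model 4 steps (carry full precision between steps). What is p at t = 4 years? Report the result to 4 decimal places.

0.8100

Update rule: p ← p + [m·(1−p) − e·p]·Δt with Δt = 1.
step 1: Δp = -0.02592, p = 0.81408
step 2: Δp = -0.00355, p = 0.81053
step 3: Δp = -0.00049, p = 0.81004
step 4: Δp = -0.00007, p = 0.80998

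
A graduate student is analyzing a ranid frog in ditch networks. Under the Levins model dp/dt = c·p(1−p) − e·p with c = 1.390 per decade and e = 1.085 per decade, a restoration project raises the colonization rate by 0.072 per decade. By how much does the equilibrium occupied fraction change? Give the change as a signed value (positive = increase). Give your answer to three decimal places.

0.038

Before: p* = 1 − 1.085/1.390 = 0.2194.
After the change, c = 1.462, e = 1.085, so p* = 1 − 1.085/1.462 = 0.2579.
Δp* = 0.2579 − 0.2194 = +0.0384.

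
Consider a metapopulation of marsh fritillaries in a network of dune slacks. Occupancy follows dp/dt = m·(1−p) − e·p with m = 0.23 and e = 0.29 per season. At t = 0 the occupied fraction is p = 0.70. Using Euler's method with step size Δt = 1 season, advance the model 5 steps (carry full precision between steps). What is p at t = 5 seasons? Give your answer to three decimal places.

Update rule: p ← p + [m·(1−p) − e·p]·Δt with Δt = 1.
t = 1: p = 0.70000 + (-0.13400) = 0.56600
t = 2: p = 0.56600 + (-0.06432) = 0.50168
t = 3: p = 0.50168 + (-0.03087) = 0.47081
t = 4: p = 0.47081 + (-0.01482) = 0.45599
t = 5: p = 0.45599 + (-0.00711) = 0.44887

0.449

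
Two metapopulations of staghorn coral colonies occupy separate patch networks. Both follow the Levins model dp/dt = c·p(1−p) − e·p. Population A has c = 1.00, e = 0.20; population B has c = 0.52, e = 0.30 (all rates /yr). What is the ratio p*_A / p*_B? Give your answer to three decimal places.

1.891

A: p*_A = 1 − 0.20/1.00 = 0.8000.
B: p*_B = 1 − 0.30/0.52 = 0.4231.
p*_A / p*_B = 0.8000/0.4231 = 1.8909.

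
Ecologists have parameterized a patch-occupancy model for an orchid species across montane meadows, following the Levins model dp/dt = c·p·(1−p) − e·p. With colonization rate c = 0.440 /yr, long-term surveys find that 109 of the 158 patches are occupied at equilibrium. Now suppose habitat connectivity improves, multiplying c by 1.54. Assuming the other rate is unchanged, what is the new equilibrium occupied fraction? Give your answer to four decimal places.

Observed p* = 109/158 = 0.68987.
Balance c(1−p*) = e gives e = 0.440×(1 − 0.68987) = 0.13646.
New p* = 1 − e/c = 1 − 0.13646/0.67760 = 0.79861.

0.7986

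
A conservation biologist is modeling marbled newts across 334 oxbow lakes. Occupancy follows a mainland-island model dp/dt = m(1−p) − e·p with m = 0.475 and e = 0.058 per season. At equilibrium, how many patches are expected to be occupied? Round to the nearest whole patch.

298

p* = m/(m+e) = 0.475/0.5330 = 0.8912.
Expected occupied patches = N × p* = 334 × 0.8912 = 297.65 ≈ 298.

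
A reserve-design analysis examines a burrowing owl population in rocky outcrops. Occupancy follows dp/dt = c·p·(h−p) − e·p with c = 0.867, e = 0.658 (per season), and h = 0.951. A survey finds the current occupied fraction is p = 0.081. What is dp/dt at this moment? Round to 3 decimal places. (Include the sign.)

Colonization term: c·p·(h−p) = 0.867×0.081×0.8700 = 0.06110.
Extinction term: e·p = 0.05330.
dp/dt = 0.06110 − 0.05330 = 0.00780.

0.008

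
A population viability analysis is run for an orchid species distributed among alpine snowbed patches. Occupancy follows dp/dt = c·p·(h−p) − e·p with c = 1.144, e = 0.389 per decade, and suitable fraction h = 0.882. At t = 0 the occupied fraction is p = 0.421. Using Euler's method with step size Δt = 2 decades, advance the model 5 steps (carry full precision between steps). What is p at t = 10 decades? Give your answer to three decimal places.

0.542

Update rule: p ← p + [c·p·(h−p) − e·p]·Δt with Δt = 2.
step 1: Δp = +0.11652, p = 0.53752
step 2: Δp = +0.00547, p = 0.54299
step 3: Δp = -0.00127, p = 0.54172
step 4: Δp = +0.00031, p = 0.54202
step 5: Δp = -0.00007, p = 0.54195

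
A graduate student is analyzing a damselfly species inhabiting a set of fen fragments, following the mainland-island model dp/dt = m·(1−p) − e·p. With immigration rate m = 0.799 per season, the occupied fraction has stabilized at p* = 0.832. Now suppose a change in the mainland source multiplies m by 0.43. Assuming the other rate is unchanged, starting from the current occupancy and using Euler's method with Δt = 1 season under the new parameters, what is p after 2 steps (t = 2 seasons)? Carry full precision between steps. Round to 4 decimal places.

0.7176

Balance m(1−p*) = e·p* gives e = m(1−p*)/p* = 0.799×0.16800/0.83200 = 0.16134.
Starting from p₀ = 0.83200; update p ← p + (dp/dt)·Δt with the new parameters.
p: 0.83200 → 0.75549  (Δp = -0.07651)
p: 0.75549 → 0.71761  (Δp = -0.03788)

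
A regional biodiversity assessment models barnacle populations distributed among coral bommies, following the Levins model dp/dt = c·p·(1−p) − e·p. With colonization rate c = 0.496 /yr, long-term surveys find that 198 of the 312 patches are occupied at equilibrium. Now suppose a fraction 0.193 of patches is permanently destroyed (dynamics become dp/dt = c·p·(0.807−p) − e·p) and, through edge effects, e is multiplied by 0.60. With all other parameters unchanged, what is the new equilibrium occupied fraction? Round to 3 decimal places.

Observed p* = 198/312 = 0.63462.
Balance c(1−p*) = e gives e = 0.496×(1 − 0.63462) = 0.18123.
New p* = 0.807 − e/c = 0.807 − 0.10874/0.49600 = 0.58777.

0.588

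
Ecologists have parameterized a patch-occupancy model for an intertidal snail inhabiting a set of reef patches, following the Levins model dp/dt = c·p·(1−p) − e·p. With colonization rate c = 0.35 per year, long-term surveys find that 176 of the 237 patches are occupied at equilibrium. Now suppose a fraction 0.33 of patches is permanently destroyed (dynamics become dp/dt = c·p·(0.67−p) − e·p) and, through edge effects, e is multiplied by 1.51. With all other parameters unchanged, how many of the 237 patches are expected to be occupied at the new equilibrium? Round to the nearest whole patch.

Observed p* = 176/237 = 0.74262.
Balance c(1−p*) = e gives e = 0.35×(1 − 0.74262) = 0.09008.
New p* = 0.67 − e/c = 0.67 − 0.13602/0.35000 = 0.28137.
Expected occupied = 237 × 0.28137 = 66.68 ≈ 67.

67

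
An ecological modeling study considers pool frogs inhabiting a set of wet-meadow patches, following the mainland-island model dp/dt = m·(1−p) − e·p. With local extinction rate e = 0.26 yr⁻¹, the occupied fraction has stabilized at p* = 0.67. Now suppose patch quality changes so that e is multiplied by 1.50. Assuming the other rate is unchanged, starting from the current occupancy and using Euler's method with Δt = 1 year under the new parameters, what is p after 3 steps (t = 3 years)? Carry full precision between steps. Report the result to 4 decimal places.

0.5752

Balance m(1−p*) = e·p* gives m = e·p*/(1−p*) = 0.26×0.67000/0.33000 = 0.52788.
Starting from p₀ = 0.67000; update p ← p + (dp/dt)·Δt with the new parameters.
t = 1: p = 0.67000 + (-0.08710) = 0.58290
t = 2: p = 0.58290 + (-0.00715) = 0.57575
t = 3: p = 0.57575 + (-0.00059) = 0.57516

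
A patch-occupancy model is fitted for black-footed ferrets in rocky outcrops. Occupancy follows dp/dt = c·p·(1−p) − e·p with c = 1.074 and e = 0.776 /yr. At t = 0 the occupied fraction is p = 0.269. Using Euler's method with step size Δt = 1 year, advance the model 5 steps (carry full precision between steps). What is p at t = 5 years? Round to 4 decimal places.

0.2760

Update rule: p ← p + [c·p·(1−p) − e·p]·Δt with Δt = 1.
t = 1: p = 0.26900 + (+0.00245) = 0.27145
t = 2: p = 0.27145 + (+0.00176) = 0.27320
t = 3: p = 0.27320 + (+0.00125) = 0.27445
t = 4: p = 0.27445 + (+0.00089) = 0.27534
t = 5: p = 0.27534 + (+0.00063) = 0.27597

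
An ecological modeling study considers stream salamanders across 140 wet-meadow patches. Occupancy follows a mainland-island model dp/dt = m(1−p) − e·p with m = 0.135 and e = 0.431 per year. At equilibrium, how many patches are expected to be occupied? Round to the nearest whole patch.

33

p* = m/(m+e) = 0.135/0.5660 = 0.2385.
Expected occupied patches = N × p* = 140 × 0.2385 = 33.39 ≈ 33.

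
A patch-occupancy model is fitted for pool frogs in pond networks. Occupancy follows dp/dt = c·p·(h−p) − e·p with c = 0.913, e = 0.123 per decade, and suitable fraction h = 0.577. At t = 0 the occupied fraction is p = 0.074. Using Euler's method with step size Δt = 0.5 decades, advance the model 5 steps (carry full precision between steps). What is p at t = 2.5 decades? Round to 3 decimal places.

0.152

Update rule: p ← p + [c·p·(h−p) − e·p]·Δt with Δt = 0.5.
t = 0.5: p = 0.07400 + (+0.01244) = 0.08644
t = 1: p = 0.08644 + (+0.01404) = 0.10048
t = 1.5: p = 0.10048 + (+0.01568) = 0.11616
t = 2: p = 0.11616 + (+0.01729) = 0.13345
t = 2.5: p = 0.13345 + (+0.01881) = 0.15227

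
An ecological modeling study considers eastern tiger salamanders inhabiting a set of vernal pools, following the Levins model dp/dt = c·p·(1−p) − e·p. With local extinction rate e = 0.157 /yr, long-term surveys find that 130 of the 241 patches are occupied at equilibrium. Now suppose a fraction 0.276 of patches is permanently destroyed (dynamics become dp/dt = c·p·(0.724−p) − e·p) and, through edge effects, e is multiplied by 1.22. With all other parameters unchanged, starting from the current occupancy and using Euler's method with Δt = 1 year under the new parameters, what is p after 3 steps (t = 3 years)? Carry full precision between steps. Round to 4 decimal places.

0.3836

Observed p* = 130/241 = 0.53942.
Balance c(1−p*) = e gives c = e/(1 − 0.53942) = 0.157/0.46058 = 0.34087.
Starting from p₀ = 0.53942; update p ← p + (dp/dt)·Δt with the new parameters.
p: 0.53942 → 0.47004  (Δp = -0.06938)
p: 0.47004 → 0.42070  (Δp = -0.04934)
p: 0.42070 → 0.38361  (Δp = -0.03709)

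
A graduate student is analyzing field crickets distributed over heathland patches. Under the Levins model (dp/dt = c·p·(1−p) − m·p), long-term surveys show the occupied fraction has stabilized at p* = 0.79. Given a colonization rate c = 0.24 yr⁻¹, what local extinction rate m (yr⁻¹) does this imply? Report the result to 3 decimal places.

At equilibrium c(1−p*) = m.
m = 0.24 × (1 − 0.79) = 0.24 × 0.2100 = 0.0504.

0.050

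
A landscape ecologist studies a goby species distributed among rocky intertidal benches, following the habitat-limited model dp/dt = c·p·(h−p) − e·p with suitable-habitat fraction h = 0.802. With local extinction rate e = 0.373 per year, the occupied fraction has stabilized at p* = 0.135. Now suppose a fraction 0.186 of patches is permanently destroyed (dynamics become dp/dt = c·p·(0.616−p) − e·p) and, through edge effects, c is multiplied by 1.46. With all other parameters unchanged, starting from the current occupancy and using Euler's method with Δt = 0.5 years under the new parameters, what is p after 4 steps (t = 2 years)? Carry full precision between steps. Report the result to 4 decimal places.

0.1400

Balance c(h−p*) = e gives c = e/(0.802 − 0.13500) = 0.373/0.66700 = 0.55922.
Starting from p₀ = 0.13500; update p ← p + (dp/dt)·Δt with the new parameters.
p: 0.13500 → 0.13633  (Δp = +0.00133)
p: 0.13633 → 0.13760  (Δp = +0.00127)
p: 0.13760 → 0.13881  (Δp = +0.00121)
p: 0.13881 → 0.13996  (Δp = +0.00115)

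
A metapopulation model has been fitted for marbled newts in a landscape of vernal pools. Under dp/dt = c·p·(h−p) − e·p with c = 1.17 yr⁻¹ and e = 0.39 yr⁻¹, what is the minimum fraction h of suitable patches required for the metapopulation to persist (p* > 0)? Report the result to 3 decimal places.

p* = h − e/c is positive only when h > e/c.
h_min = e/c = 0.39/1.17 = 0.3333.

0.333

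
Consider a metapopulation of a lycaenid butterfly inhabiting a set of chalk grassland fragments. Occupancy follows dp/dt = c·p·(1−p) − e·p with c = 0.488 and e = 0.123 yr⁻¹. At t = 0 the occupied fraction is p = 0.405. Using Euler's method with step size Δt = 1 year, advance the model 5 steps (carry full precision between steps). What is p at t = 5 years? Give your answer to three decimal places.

Update rule: p ← p + [c·p·(1−p) − e·p]·Δt with Δt = 1.
p: 0.40500 → 0.47278  (Δp = +0.06778)
p: 0.47278 → 0.53627  (Δp = +0.06349)
p: 0.53627 → 0.59166  (Δp = +0.05540)
p: 0.59166 → 0.63679  (Δp = +0.04512)
p: 0.63679 → 0.67133  (Δp = +0.03454)

0.671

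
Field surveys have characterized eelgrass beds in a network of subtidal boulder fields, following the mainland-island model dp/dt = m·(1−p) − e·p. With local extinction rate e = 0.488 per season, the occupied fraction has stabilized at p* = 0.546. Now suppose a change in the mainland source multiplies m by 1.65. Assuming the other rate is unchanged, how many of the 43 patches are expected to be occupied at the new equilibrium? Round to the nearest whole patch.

Balance m(1−p*) = e·p* gives m = e·p*/(1−p*) = 0.488×0.54600/0.45400 = 0.58689.
New p* = m/(m+e) = 0.96837/(0.96837+0.48800) = 0.66492.
Expected occupied = 43 × 0.66492 = 28.59 ≈ 29.

29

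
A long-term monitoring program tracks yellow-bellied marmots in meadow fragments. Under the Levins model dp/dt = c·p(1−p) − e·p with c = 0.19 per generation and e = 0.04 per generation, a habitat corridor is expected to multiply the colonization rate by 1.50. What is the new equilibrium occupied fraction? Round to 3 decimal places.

Before: p* = 1 − 0.04/0.19 = 0.7895.
After the change, c = 0.285, e = 0.04, so p* = 1 − 0.04/0.285 = 0.8596.

0.860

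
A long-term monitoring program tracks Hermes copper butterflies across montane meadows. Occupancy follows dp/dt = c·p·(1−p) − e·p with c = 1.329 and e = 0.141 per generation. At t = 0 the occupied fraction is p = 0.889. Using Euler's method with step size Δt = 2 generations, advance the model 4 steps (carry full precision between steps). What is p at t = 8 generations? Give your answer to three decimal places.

0.876

Update rule: p ← p + [c·p·(1−p) − e·p]·Δt with Δt = 2.
t = 2: p = 0.88900 + (+0.01159) = 0.90059
t = 4: p = 0.90059 + (-0.01600) = 0.88459
t = 6: p = 0.88459 + (+0.02191) = 0.90650
t = 8: p = 0.90650 + (-0.03034) = 0.87616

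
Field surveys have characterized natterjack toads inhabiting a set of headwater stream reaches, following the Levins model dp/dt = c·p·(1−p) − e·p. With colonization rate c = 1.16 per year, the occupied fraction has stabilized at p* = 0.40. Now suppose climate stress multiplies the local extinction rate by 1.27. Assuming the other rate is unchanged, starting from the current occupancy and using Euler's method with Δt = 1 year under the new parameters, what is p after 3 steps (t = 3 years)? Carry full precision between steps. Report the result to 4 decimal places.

Balance c(1−p*) = e gives e = 1.16×(1 − 0.40000) = 0.69600.
Starting from p₀ = 0.40000; update p ← p + (dp/dt)·Δt with the new parameters.
  1  |  dp/dt·Δt = -0.075168  |  p_1 = 0.324832
  2  |  dp/dt·Δt = -0.032719  |  p_2 = 0.292113
  3  |  dp/dt·Δt = -0.018336  |  p_3 = 0.273777

0.2738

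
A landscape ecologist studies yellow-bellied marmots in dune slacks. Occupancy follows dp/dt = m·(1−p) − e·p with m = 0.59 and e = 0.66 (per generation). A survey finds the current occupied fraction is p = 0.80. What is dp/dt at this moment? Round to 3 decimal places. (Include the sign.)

Colonization term: m·(1−p) = 0.59×0.2000 = 0.11800.
Extinction term: e·p = 0.52800.
dp/dt = 0.11800 − 0.52800 = -0.41000.

-0.410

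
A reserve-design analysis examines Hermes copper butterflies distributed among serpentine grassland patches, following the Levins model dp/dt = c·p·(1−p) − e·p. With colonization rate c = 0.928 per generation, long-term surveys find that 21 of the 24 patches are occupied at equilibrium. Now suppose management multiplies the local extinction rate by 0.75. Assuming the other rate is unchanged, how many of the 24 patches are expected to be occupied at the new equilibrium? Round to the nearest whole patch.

22

Observed p* = 21/24 = 0.87500.
Balance c(1−p*) = e gives e = 0.928×(1 − 0.87500) = 0.11600.
New p* = 1 − e/c = 1 − 0.08700/0.92800 = 0.90625.
Expected occupied = 24 × 0.90625 = 21.75 ≈ 22.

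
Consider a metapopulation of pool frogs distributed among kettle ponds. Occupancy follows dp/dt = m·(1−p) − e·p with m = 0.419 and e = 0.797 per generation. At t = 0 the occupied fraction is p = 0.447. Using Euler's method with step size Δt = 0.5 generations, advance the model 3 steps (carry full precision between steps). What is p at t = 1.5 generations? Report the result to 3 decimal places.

Update rule: p ← p + [m·(1−p) − e·p]·Δt with Δt = 0.5.
p: 0.44700 → 0.38472  (Δp = -0.06228)
p: 0.38472 → 0.36031  (Δp = -0.02441)
p: 0.36031 → 0.35074  (Δp = -0.00957)

0.351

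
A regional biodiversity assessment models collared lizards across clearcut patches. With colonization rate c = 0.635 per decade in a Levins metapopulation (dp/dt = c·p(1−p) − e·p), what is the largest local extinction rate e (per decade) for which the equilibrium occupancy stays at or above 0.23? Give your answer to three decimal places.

1 − e/c ≥ 0.23 ⇒ e ≤ c(1 − 0.23) = 0.635 × 0.7700.
e_max = 0.4889.

0.489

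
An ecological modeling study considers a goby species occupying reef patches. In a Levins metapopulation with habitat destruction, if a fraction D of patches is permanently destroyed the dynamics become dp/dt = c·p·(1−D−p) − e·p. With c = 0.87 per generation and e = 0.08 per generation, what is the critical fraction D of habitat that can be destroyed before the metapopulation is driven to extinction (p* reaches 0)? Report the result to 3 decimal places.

0.908

The nontrivial equilibrium is p* = (1−D) − e/c; extinction occurs when this hits zero.
So D_crit = 1 − e/c = 1 − 0.08/0.87 = 1 − 0.0920 = 0.9080.
Note this equals the original equilibrium occupancy — the Levins extinction-debt result.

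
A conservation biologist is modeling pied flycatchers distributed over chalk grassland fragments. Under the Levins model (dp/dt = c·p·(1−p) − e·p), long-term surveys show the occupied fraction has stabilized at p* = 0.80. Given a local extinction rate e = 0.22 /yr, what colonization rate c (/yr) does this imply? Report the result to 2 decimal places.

At equilibrium c(1−p*) = e, so c = e/(1−p*).
c = 0.22/(1 − 0.80) = 0.22/0.2000 = 1.1000.

1.10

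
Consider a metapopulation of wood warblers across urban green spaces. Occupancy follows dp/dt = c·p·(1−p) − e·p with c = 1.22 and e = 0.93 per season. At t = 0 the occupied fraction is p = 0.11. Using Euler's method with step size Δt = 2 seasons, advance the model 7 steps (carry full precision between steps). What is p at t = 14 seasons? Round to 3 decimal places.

0.236

Update rule: p ← p + [c·p·(1−p) − e·p]·Δt with Δt = 2.
  1  |  dp/dt·Δt = +0.034276  |  p_1 = 0.144276
  2  |  dp/dt·Δt = +0.032890  |  p_2 = 0.177166
  3  |  dp/dt·Δt = +0.026170  |  p_3 = 0.203336
  4  |  dp/dt·Δt = +0.017052  |  p_4 = 0.220388
  5  |  dp/dt·Δt = +0.009312  |  p_5 = 0.229700
  6  |  dp/dt·Δt = +0.004486  |  p_6 = 0.234187
  7  |  dp/dt·Δt = +0.002010  |  p_7 = 0.236197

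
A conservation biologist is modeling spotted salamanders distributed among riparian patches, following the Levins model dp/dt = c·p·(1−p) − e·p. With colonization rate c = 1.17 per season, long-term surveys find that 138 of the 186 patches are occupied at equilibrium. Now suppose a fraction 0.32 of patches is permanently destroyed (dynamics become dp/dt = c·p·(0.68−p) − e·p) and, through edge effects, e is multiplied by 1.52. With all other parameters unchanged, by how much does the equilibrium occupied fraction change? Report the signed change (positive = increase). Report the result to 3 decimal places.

-0.454

Observed p* = 138/186 = 0.74194.
Balance c(1−p*) = e gives e = 1.17×(1 − 0.74194) = 0.30193.
New p* = 0.68 − e/c = 0.68 − 0.45893/1.17000 = 0.28775.
Δp* = 0.28775 − 0.74194 = -0.45419.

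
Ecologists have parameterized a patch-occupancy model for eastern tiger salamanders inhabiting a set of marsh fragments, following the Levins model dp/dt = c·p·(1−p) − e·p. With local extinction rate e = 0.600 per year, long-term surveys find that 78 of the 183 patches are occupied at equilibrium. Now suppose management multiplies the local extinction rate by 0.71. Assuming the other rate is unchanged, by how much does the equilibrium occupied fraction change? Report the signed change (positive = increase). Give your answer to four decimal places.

0.1664

Observed p* = 78/183 = 0.42623.
Balance c(1−p*) = e gives c = e/(1 − 0.42623) = 0.600/0.57377 = 1.04572.
New p* = 1 − e/c = 1 − 0.42600/1.04572 = 0.59263.
Δp* = 0.59263 − 0.42623 = +0.16640.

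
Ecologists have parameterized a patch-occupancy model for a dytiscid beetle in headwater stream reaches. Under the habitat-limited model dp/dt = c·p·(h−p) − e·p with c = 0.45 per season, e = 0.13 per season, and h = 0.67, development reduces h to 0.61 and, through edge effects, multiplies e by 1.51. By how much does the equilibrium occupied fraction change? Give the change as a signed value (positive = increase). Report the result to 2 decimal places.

-0.21

Before: p* = h − e/c = 0.67 − 0.13/0.45 = 0.67 − 0.2889 = 0.3811.
After: c = 0.45, e = 0.1963, h = 0.61; p* = 0.61 − 0.1963/0.45 = 0.1738.
Δp* = 0.1738 − 0.3811 = -0.2073.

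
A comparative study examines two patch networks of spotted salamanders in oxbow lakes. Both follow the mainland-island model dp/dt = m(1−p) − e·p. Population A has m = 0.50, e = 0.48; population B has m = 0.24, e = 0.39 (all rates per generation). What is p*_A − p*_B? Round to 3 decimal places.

A: p*_A = m/(m+e) = 0.50/0.9800 = 0.5102.
B: p*_B = 0.24/0.6300 = 0.3810.
p*_A − p*_B = 0.5102 − 0.3810 = 0.1293.

0.129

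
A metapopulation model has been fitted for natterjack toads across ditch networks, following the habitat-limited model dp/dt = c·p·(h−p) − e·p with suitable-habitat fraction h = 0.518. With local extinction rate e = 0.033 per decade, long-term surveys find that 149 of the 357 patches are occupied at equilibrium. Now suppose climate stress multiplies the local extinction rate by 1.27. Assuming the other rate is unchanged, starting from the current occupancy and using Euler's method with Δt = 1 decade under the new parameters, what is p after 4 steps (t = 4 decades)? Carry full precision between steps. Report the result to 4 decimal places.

Observed p* = 149/357 = 0.41737.
Balance c(h−p*) = e gives c = e/(0.518 − 0.41737) = 0.033/0.10063 = 0.32792.
Starting from p₀ = 0.41737; update p ← p + (dp/dt)·Δt with the new parameters.
p: 0.41737 → 0.41365  (Δp = -0.00372)
p: 0.41365 → 0.41047  (Δp = -0.00318)
p: 0.41047 → 0.40774  (Δp = -0.00273)
p: 0.40774 → 0.40539  (Δp = -0.00235)

0.4054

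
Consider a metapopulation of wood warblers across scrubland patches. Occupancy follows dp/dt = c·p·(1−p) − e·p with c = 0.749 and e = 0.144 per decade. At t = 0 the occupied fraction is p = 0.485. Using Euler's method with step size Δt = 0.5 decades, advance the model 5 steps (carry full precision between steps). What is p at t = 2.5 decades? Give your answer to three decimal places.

Update rule: p ← p + [c·p·(1−p) − e·p]·Δt with Δt = 0.5.
p: 0.48500 → 0.54362  (Δp = +0.05862)
p: 0.54362 → 0.59739  (Δp = +0.05377)
p: 0.59739 → 0.64445  (Δp = +0.04706)
p: 0.64445 → 0.68386  (Δp = +0.03941)
p: 0.68386 → 0.71559  (Δp = +0.03173)

0.716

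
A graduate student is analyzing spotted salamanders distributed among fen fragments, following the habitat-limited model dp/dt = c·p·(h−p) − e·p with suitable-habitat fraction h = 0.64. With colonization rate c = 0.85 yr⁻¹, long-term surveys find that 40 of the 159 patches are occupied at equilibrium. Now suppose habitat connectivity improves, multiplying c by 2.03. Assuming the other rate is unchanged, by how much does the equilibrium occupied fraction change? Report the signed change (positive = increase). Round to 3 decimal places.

Observed p* = 40/159 = 0.25157.
Balance c(h−p*) = e gives e = 0.85×(0.64 − 0.25157) = 0.33017.
New p* = 0.64 − e/c = 0.64 − 0.33017/1.72550 = 0.44865.
Δp* = 0.44865 − 0.25157 = +0.19708.

0.197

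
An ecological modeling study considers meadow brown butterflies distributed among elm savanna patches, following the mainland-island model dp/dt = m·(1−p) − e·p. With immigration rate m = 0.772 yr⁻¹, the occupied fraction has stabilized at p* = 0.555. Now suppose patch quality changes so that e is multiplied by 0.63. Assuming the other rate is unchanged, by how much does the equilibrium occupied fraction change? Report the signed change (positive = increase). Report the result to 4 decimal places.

Balance m(1−p*) = e·p* gives e = m(1−p*)/p* = 0.772×0.44500/0.55500 = 0.61899.
New p* = m/(m+e) = 0.77200/(0.77200+0.38996) = 0.66439.
Δp* = 0.66439 − 0.55500 = +0.10939.

0.1094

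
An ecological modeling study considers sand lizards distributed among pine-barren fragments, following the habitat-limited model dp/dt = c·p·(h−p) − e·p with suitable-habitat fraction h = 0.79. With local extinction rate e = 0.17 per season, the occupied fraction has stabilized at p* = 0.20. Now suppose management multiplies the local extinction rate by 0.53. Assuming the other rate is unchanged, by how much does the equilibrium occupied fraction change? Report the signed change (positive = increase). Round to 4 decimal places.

0.2773

Balance c(h−p*) = e gives c = e/(0.79 − 0.20000) = 0.17/0.59000 = 0.28814.
New p* = 0.79 − e/c = 0.79 − 0.09010/0.28814 = 0.47730.
Δp* = 0.47730 − 0.20000 = +0.27730.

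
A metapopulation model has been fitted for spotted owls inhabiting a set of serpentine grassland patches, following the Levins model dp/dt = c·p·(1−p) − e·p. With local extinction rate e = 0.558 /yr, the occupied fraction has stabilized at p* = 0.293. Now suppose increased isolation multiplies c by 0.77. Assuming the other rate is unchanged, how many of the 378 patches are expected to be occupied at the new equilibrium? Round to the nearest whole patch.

Balance c(1−p*) = e gives c = e/(1 − 0.29300) = 0.558/0.70700 = 0.78925.
New p* = 1 − e/c = 1 − 0.55800/0.60772 = 0.08181.
Expected occupied = 378 × 0.08181 = 30.92 ≈ 31.

31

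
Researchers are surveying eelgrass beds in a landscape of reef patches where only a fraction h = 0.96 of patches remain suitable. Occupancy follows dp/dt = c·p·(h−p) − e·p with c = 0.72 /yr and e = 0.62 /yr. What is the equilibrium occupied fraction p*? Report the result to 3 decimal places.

Setting dp/dt = 0 and dividing by p* gives c·(h−p*) = e.
So p* = h − e/c = 0.96 − 0.62/0.72 = 0.96 − 0.8611 = 0.0989.

0.099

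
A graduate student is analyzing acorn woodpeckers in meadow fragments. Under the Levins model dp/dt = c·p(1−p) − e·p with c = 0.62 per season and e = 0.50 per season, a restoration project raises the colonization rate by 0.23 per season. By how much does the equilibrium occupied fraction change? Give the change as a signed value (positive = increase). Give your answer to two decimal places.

0.22

Before: p* = 1 − 0.50/0.62 = 0.1935.
After the change, c = 0.85, e = 0.5, so p* = 1 − 0.5/0.85 = 0.4118.
Δp* = 0.4118 − 0.1935 = +0.2182.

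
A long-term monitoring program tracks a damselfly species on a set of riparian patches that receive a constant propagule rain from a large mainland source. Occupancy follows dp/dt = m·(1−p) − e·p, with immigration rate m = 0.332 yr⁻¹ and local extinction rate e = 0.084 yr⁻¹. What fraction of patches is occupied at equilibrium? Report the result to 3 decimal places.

0.798

Setting dp/dt = 0: m − m·p* = e·p*, so m = (m+e)·p*.
p* = m/(m+e) = 0.332/(0.332+0.084) = 0.332/0.4160 = 0.7981.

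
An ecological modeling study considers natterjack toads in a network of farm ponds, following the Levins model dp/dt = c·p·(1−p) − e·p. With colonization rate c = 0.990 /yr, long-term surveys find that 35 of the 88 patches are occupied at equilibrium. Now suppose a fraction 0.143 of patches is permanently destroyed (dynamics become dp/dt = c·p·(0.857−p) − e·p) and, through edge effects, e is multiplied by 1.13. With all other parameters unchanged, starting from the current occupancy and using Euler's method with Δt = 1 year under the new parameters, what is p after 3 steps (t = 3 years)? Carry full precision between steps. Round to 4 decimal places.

0.2446

Observed p* = 35/88 = 0.39773.
Balance c(1−p*) = e gives e = 0.990×(1 − 0.39773) = 0.59625.
Starting from p₀ = 0.39773; update p ← p + (dp/dt)·Δt with the new parameters.
p: 0.39773 → 0.31059  (Δp = -0.08714)
p: 0.31059 → 0.26934  (Δp = -0.04125)
p: 0.26934 → 0.24457  (Δp = -0.02477)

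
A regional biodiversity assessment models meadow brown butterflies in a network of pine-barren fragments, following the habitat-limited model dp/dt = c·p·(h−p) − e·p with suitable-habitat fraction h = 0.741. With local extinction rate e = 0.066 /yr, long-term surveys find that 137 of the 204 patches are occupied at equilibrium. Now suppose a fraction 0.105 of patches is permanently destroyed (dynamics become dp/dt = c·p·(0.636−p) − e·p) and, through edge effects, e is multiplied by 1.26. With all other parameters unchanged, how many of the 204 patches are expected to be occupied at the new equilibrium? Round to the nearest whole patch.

112

Observed p* = 137/204 = 0.67157.
Balance c(h−p*) = e gives c = e/(0.741 − 0.67157) = 0.066/0.06943 = 0.95060.
New p* = 0.636 − e/c = 0.636 − 0.08316/0.95060 = 0.54852.
Expected occupied = 204 × 0.54852 = 111.90 ≈ 112.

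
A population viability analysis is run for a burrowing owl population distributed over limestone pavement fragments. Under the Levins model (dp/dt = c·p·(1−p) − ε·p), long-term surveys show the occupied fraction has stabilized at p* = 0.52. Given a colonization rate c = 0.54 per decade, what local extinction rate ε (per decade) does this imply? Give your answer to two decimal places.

0.26

At equilibrium c(1−p*) = ε.
ε = 0.54 × (1 − 0.52) = 0.54 × 0.4800 = 0.2592.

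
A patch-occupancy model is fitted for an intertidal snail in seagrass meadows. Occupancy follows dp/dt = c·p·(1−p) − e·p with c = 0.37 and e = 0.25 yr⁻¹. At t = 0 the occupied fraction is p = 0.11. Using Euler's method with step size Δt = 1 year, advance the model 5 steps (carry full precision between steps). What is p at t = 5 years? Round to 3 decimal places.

Update rule: p ← p + [c·p·(1−p) − e·p]·Δt with Δt = 1.
t = 1: p = 0.11000 + (+0.00872) = 0.11872
t = 2: p = 0.11872 + (+0.00903) = 0.12775
t = 3: p = 0.12775 + (+0.00929) = 0.13705
t = 4: p = 0.13705 + (+0.00950) = 0.14654
t = 5: p = 0.14654 + (+0.00964) = 0.15618

0.156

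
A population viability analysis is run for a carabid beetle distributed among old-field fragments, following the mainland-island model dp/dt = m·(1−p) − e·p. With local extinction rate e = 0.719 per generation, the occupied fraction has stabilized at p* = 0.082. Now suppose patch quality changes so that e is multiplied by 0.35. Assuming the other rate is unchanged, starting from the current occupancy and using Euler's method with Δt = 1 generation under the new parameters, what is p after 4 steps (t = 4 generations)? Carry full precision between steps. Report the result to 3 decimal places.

0.177

Balance m(1−p*) = e·p* gives m = e·p*/(1−p*) = 0.719×0.08200/0.91800 = 0.06422.
Starting from p₀ = 0.08200; update p ← p + (dp/dt)·Δt with the new parameters.
t = 1: p = 0.08200 + (+0.03832) = 0.12032
t = 2: p = 0.12032 + (+0.02622) = 0.14654
t = 3: p = 0.14654 + (+0.01794) = 0.16448
t = 4: p = 0.16448 + (+0.01227) = 0.17675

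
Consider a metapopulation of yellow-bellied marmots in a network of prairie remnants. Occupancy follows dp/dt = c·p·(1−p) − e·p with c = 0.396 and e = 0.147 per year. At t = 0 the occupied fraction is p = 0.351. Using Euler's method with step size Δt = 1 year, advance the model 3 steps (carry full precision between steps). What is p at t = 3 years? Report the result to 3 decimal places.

0.461

Update rule: p ← p + [c·p·(1−p) − e·p]·Δt with Δt = 1.
  1  |  dp/dt·Δt = +0.038611  |  p_1 = 0.389611
  2  |  dp/dt·Δt = +0.036902  |  p_2 = 0.426513
  3  |  dp/dt·Δt = +0.034164  |  p_3 = 0.460677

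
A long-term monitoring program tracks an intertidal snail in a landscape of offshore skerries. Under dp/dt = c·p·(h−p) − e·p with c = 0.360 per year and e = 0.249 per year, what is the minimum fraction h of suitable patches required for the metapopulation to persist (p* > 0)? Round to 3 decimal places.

0.692

p* = h − e/c is positive only when h > e/c.
h_min = e/c = 0.249/0.360 = 0.6917.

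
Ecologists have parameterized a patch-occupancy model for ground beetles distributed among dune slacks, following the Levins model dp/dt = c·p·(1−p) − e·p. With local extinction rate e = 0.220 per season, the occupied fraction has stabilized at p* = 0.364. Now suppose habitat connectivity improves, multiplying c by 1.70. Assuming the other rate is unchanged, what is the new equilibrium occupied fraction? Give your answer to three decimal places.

0.626

Balance c(1−p*) = e gives c = e/(1 − 0.36400) = 0.220/0.63600 = 0.34591.
New p* = 1 − e/c = 1 − 0.22000/0.58805 = 0.62588.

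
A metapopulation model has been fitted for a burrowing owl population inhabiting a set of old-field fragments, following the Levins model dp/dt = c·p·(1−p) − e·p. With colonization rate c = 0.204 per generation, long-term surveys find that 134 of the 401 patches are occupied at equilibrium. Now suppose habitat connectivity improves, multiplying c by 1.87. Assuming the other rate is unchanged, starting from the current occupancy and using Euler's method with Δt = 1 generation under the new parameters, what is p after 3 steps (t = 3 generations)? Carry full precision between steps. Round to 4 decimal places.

0.4486

Observed p* = 134/401 = 0.33416.
Balance c(1−p*) = e gives e = 0.204×(1 − 0.33416) = 0.13583.
Starting from p₀ = 0.33416; update p ← p + (dp/dt)·Δt with the new parameters.
step 1: Δp = +0.03949, p = 0.37365
step 2: Δp = +0.03853, p = 0.41218
step 3: Δp = +0.03644, p = 0.44862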